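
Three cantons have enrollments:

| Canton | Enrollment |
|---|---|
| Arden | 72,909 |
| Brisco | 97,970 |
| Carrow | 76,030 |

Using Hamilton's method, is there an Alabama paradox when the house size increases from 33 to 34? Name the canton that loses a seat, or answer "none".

none

At 33 seats: Arden 10, Brisco 13, Carrow 10.
At 34 seats: Arden 10, Brisco 14, Carrow 10.
No canton's allocation decreased.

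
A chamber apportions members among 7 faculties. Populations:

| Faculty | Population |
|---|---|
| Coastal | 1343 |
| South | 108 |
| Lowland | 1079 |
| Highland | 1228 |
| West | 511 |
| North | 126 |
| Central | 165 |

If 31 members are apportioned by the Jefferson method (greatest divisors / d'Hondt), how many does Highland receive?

9

Standard divisor 4560/31 ≈ 147.097; standard quotas: Coastal 9.130, South 0.734, Lowland 7.335, Highland 8.348, West 3.474, North 0.857, Central 1.122.
Rounding down gives 9, 0, 7, 8, 3, 0, 1 = 28 seats, so the divisor must be adjusted.
With modified divisor 130: modified quotas Coastal 10.331, South 0.831, Lowland 8.300, Highland 9.446, West 3.931, North 0.969, Central 1.269.
Rounding down: Coastal 10, South 0, Lowland 8, Highland 9, West 3, North 0, Central 1 (total 31).
Highland receives 9.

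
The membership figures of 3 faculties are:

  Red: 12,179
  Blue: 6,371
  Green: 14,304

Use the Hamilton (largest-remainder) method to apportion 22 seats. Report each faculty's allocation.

Red 8; Blue 4; Green 10

The standard divisor is 32854/22 ≈ 1493.364.
Standard quotas: Red 8.1554, Blue 4.2662, Green 9.5784.
Lower quotas: Red 8, Blue 4, Green 9 (sum 21, leaving 1 seat).
Remainders in descending order: Green 0.5784, Blue 0.2662, Red 0.1554.
The surplus seat goes to Green.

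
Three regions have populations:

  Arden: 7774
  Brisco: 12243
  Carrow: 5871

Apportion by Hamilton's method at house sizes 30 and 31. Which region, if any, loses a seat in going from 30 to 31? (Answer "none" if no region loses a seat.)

none

At 30 seats: Arden 9, Brisco 14, Carrow 7.
At 31 seats: Arden 9, Brisco 15, Carrow 7.
No region's allocation decreased.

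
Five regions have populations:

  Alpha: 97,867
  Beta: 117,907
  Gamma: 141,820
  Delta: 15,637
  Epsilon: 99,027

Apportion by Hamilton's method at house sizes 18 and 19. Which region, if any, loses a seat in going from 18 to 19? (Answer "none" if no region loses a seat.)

At 18 seats: Alpha 4, Beta 4, Gamma 5, Delta 1, Epsilon 4.
At 19 seats: Alpha 4, Beta 5, Gamma 6, Delta 0, Epsilon 4.
Delta drops from 1 to 0.

Delta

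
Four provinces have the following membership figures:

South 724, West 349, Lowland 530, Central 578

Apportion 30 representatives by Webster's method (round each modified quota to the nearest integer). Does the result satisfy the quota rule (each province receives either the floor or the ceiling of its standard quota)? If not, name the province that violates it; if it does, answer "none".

none

Standard quotas: South 9.959, West 4.801, Lowland 7.290, Central 7.950.
Webster allocation: South 10, West 5, Lowland 7, Central 8.
Every allocation lies between the lower and upper quota.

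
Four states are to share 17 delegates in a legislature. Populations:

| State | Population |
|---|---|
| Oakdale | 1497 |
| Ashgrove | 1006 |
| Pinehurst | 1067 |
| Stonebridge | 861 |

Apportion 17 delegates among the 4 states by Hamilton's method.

The standard divisor is 4431/17 ≈ 260.647.
Standard quotas: Oakdale 5.743, Ashgrove 3.860, Pinehurst 4.094, Stonebridge 3.303.
Lower quotas: Oakdale 5, Ashgrove 3, Pinehurst 4, Stonebridge 3 (sum 15, leaving 2 seats).
Remainders in descending order: Ashgrove 0.860, Oakdale 0.743, Stonebridge 0.303, Pinehurst 0.094.
The surplus seats go to Ashgrove, Oakdale.

Oakdale: 6, Ashgrove: 4, Pinehurst: 4, Stonebridge: 3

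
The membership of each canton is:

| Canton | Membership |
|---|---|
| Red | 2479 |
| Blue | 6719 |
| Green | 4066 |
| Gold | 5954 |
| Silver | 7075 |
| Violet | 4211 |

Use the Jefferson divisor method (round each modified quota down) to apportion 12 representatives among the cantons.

Standard divisor 30504/12 ≈ 2542; standard quotas: Red 0.975, Blue 2.643, Green 1.600, Gold 2.342, Silver 2.783, Violet 1.657.
Rounding down gives 0, 2, 1, 2, 2, 1 = 8 seats, so the divisor must be adjusted.
With modified divisor 2070: modified quotas Red 1.198, Blue 3.246, Green 1.964, Gold 2.876, Silver 3.418, Violet 2.034.
Rounding down: Red 1, Blue 3, Green 1, Gold 2, Silver 3, Violet 2 (total 12).

Red=1, Blue=3, Green=1, Gold=2, Silver=3, Violet=2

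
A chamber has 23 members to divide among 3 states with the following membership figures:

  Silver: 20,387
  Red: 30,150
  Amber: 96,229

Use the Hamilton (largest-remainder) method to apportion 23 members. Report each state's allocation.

Silver=3, Red=5, Amber=15

Total 146766; standard divisor 146766/23 ≈ 6381.13.
Standard quotas: Silver 3.1949, Red 4.7249, Amber 15.0802.
Lower quotas: Silver 3, Red 4, Amber 15 (sum 22, leaving 1 seat).
Remainders in descending order: Red 0.7249, Silver 0.1949, Amber 0.0802.
Largest remainder: Red receives the extra seat.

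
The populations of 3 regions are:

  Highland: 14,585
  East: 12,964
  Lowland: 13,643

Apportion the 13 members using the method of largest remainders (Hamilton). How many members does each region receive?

Standard divisor: 41192 ÷ 13 ≈ 3168.615.
Standard quotas: Highland 4.6030, East 4.0914, Lowland 4.3057.
Lower quotas: Highland 4, East 4, Lowland 4 (sum 12, leaving 1 seat).
Remainders in descending order: Highland 0.6030, Lowland 0.3057, East 0.0914.
The surplus seat goes to Highland.

Highland: 5, East: 4, Lowland: 4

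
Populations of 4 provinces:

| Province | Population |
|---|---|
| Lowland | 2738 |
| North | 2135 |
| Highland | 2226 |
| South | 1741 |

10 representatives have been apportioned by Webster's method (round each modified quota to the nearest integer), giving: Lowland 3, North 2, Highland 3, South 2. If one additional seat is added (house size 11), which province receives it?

Priority for the next seat is population ÷ (current seats + 0.5).
Priorities: Lowland 782.286, North 854.000, Highland 636.000, South 696.400.
Highest priority: North.

North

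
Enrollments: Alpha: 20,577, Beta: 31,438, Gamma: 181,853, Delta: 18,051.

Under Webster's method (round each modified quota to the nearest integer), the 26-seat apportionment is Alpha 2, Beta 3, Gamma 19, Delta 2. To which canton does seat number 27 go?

Priority for the next seat is population ÷ (current seats + 0.5).
Priorities: Alpha 8230.800, Beta 8982.286, Gamma 9325.795, Delta 7220.400.
Highest priority: Gamma.

Gamma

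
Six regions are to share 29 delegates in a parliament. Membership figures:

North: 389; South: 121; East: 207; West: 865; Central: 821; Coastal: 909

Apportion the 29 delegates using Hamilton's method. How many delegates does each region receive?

The standard divisor is 3312/29 ≈ 114.207.
Standard quotas: North 3.406, South 1.059, East 1.812, West 7.574, Central 7.189, Coastal 7.959.
Lower quotas: North 3, South 1, East 1, West 7, Central 7, Coastal 7 (sum 26, leaving 3 seats).
Remainders in descending order: Coastal 0.959, East 0.812, West 0.574, North 0.406, Central 0.189, South 0.059.
The surplus seats go to Coastal, East, West.

North: 3, South: 1, East: 2, West: 8, Central: 7, Coastal: 8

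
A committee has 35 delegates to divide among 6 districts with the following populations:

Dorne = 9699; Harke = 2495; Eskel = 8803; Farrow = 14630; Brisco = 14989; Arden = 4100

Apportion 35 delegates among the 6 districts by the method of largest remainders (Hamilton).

Standard divisor: 54716 ÷ 35 ≈ 1563.314.
Standard quotas: Dorne 6.2041, Harke 1.5960, Eskel 5.6310, Farrow 9.3583, Brisco 9.5880, Arden 2.6226.
Lower quotas: Dorne 6, Harke 1, Eskel 5, Farrow 9, Brisco 9, Arden 2 (sum 32, leaving 3 seats).
Remainders in descending order: Eskel 0.6310, Arden 0.6226, Harke 0.5960, Brisco 0.5880, Farrow 0.3583, Dorne 0.2041.
The surplus seats go to Eskel, Arden, Harke.

Dorne: 6, Harke: 2, Eskel: 6, Farrow: 9, Brisco: 9, Arden: 3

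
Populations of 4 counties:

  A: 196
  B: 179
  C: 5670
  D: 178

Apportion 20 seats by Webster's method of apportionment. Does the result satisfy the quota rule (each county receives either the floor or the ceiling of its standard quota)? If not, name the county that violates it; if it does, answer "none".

C

Standard quotas: A 0.630, B 0.575, C 18.223, D 0.572.
Webster allocation: A 1, B 1, C 17, D 1.
C has quota 18.223 (lower 18, upper 19) but receives 17 — outside the quota interval.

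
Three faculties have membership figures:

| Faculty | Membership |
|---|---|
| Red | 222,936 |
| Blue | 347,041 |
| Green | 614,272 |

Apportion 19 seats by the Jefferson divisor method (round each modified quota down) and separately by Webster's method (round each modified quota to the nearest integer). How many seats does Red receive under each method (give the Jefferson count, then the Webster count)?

3 and 4

Jefferson: Red 3, Blue 6, Green 10.
Webster: Red 4, Blue 5, Green 10.
Red gets 3 under Jefferson and 4 under Webster.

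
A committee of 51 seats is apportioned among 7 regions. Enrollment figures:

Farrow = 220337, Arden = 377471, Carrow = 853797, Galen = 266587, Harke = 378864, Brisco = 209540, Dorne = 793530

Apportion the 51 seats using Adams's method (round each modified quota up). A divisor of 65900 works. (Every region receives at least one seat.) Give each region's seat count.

Farrow: 4, Arden: 6, Carrow: 13, Galen: 5, Harke: 6, Brisco: 4, Dorne: 13

With modified divisor 65900: modified quotas Farrow 3.344, Arden 5.728, Carrow 12.956, Galen 4.045, Harke 5.749, Brisco 3.180, Dorne 12.041.
Rounding up: Farrow 4, Arden 6, Carrow 13, Galen 5, Harke 6, Brisco 4, Dorne 13 (total 51).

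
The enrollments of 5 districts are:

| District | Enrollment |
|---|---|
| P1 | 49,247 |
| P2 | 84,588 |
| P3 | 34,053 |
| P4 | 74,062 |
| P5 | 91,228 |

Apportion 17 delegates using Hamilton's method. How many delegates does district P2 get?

4

Total 333178; standard divisor 333178/17 ≈ 19598.706.
Standard quotas: P1 2.5128, P2 4.3160, P3 1.7375, P4 3.7789, P5 4.6548.
Lower quotas: P1 2, P2 4, P3 1, P4 3, P5 4 (sum 14, leaving 3 seats).
Remainders in descending order: P4 0.7789, P3 0.7375, P5 0.6548, P1 0.5128, P2 0.3160.
Largest remainders: P4, P3, P5 receive the extra seats.
P2 receives 4.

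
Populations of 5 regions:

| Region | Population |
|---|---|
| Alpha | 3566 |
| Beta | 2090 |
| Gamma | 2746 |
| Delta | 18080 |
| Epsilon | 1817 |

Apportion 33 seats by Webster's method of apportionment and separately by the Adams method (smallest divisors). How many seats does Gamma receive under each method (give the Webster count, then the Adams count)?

Webster: Alpha 4, Beta 2, Gamma 3, Delta 22, Epsilon 2.
Adams: Alpha 4, Beta 3, Gamma 4, Delta 20, Epsilon 2.
Gamma gets 3 under Webster and 4 under Adams.

3 and 4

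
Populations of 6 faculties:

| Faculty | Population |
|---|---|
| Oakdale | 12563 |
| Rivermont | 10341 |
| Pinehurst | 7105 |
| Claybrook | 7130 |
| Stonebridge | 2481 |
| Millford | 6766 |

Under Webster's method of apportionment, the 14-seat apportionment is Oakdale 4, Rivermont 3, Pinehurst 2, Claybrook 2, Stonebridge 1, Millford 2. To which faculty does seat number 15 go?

Priority for the next seat is population ÷ (current seats + 0.5).
Priorities: Oakdale 2791.778, Rivermont 2954.571, Pinehurst 2842.000, Claybrook 2852.000, Stonebridge 1654.000, Millford 2706.400.
Highest priority: Rivermont.

Rivermont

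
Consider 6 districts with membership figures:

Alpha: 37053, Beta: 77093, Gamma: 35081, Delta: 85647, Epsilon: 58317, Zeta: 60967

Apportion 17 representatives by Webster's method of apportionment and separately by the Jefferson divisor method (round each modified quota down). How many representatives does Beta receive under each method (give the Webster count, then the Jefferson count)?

Webster: Alpha 2, Beta 3, Gamma 2, Delta 4, Epsilon 3, Zeta 3.
Jefferson: Alpha 2, Beta 4, Gamma 1, Delta 4, Epsilon 3, Zeta 3.
Beta gets 3 under Webster and 4 under Jefferson.

3 and 4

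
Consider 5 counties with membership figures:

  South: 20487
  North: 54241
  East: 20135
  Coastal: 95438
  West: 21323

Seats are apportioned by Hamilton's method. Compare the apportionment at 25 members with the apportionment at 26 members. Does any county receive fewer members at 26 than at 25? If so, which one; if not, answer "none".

South

At 25 seats: South 3, North 6, East 2, Coastal 11, West 3.
At 26 seats: South 2, North 7, East 2, Coastal 12, West 3.
South drops from 3 to 2.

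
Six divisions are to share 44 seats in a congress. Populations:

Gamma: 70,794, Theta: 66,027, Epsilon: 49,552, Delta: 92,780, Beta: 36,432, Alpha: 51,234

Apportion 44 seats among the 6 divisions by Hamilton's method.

The standard divisor is 366819/44 ≈ 8336.795.
Standard quotas: Gamma 8.4918, Theta 7.9199, Epsilon 5.9438, Delta 11.1290, Beta 4.3700, Alpha 6.1455.
Lower quotas: Gamma 8, Theta 7, Epsilon 5, Delta 11, Beta 4, Alpha 6 (sum 41, leaving 3 seats).
Remainders in descending order: Epsilon 0.9438, Theta 0.9199, Gamma 0.4918, Beta 0.3700, Alpha 0.1455, Delta 0.1290.
Largest remainders: Epsilon, Theta, Gamma receive the extra seats.

Gamma=9; Theta=8; Epsilon=6; Delta=11; Beta=4; Alpha=6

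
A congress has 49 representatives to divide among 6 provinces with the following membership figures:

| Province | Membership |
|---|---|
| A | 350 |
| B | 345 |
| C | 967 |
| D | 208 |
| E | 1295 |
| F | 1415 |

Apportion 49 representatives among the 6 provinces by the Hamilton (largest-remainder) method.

Standard divisor: 4580 ÷ 49 ≈ 93.469.
Standard quotas: A 3.745, B 3.691, C 10.346, D 2.225, E 13.855, F 15.139.
Lower quotas: A 3, B 3, C 10, D 2, E 13, F 15 (sum 46, leaving 3 seats).
Remainders in descending order: E 0.855, A 0.745, B 0.691, C 0.346, D 0.225, F 0.139.
Largest remainders: E, A, B receive the extra seats.

A 4, B 4, C 10, D 2, E 14, F 15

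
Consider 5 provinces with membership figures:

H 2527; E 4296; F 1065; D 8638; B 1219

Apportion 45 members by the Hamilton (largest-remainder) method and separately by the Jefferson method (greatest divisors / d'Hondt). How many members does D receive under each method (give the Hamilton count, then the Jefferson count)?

Hamilton: H 6, E 11, F 3, D 22, B 3.
Jefferson: H 6, E 11, F 2, D 23, B 3.
D gets 22 under Hamilton and 23 under Jefferson.

22 and 23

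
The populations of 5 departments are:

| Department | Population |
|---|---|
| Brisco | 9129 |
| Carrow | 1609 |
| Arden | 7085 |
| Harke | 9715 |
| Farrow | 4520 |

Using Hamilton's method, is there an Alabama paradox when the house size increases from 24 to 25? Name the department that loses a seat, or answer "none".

At 24 seats: Brisco 7, Carrow 1, Arden 5, Harke 7, Farrow 4.
At 25 seats: Brisco 7, Carrow 1, Arden 6, Harke 8, Farrow 3.
Farrow drops from 4 to 3.

Farrow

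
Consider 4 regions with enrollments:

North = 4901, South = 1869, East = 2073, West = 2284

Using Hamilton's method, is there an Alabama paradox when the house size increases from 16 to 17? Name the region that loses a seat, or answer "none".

At 16 seats: North 7, South 3, East 3, West 3.
At 17 seats: North 7, South 3, East 3, West 4.
No region's allocation decreased.

none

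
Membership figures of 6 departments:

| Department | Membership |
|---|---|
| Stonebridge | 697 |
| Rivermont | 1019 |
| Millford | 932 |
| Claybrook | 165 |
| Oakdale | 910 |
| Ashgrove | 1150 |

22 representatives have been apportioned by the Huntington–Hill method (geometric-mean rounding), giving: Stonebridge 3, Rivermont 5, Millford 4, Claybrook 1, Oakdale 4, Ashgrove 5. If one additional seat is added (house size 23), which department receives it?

Priority for the next seat is population ÷ (√(s·(s+1))).
Priorities: Stonebridge 201.207, Rivermont 186.043, Millford 208.402, Claybrook 116.673, Oakdale 203.482, Ashgrove 209.960.
Highest priority: Ashgrove.

Ashgrove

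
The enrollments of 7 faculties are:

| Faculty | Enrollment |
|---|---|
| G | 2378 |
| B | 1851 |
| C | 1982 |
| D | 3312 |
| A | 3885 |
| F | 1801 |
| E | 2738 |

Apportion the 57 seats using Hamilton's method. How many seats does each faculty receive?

G: 8; B: 6; C: 6; D: 10; A: 12; F: 6; E: 9

Standard divisor: 17947 ÷ 57 ≈ 314.86.
Standard quotas: G 7.553, B 5.879, C 6.295, D 10.519, A 12.339, F 5.720, E 8.696.
Lower quotas: G 7, B 5, C 6, D 10, A 12, F 5, E 8 (sum 53, leaving 4 seats).
Remainders in descending order: B 0.879, F 0.720, E 0.696, G 0.553, D 0.519, A 0.339, C 0.295.
The surplus seats go to B, F, E, G.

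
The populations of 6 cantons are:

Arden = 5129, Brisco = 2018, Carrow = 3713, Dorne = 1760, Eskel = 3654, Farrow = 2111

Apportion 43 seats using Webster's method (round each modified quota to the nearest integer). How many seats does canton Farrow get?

Standard divisor 18385/43 ≈ 427.558; standard quotas: Arden 11.996, Brisco 4.720, Carrow 8.684, Dorne 4.116, Eskel 8.546, Farrow 4.937.
Rounding to the nearest integer gives 12, 5, 9, 4, 9, 5 = 44 seats, so the divisor must be adjusted.
With modified divisor 433: modified quotas Arden 11.845, Brisco 4.661, Carrow 8.575, Dorne 4.065, Eskel 8.439, Farrow 4.875.
Rounding to the nearest integer: Arden 12, Brisco 5, Carrow 9, Dorne 4, Eskel 8, Farrow 5 (total 43).
Farrow receives 5.

5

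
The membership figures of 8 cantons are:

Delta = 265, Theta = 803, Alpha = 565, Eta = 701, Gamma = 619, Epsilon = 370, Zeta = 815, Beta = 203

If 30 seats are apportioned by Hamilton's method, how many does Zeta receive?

Standard divisor: 4341 ÷ 30 ≈ 144.7.
Standard quotas: Delta 1.831, Theta 5.549, Alpha 3.905, Eta 4.845, Gamma 4.278, Epsilon 2.557, Zeta 5.632, Beta 1.403.
Lower quotas: Delta 1, Theta 5, Alpha 3, Eta 4, Gamma 4, Epsilon 2, Zeta 5, Beta 1 (sum 25, leaving 5 seats).
Remainders in descending order: Alpha 0.905, Eta 0.845, Delta 0.831, Zeta 0.632, Epsilon 0.557, Theta 0.549, Beta 0.403, Gamma 0.278.
Largest remainders: Alpha, Eta, Delta, Zeta, Epsilon receive the extra seats.
Zeta receives 6.

6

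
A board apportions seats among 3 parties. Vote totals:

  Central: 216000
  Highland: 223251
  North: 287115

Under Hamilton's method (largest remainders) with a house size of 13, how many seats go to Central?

4

Standard divisor: 726366 ÷ 13 ≈ 55874.308.
Standard quotas: Central 3.8658, Highland 3.9956, North 5.1386.
Lower quotas: Central 3, Highland 3, North 5 (sum 11, leaving 2 seats).
Remainders in descending order: Highland 0.9956, Central 0.8658, North 0.1386.
The surplus seats go to Highland, Central.
Central receives 4.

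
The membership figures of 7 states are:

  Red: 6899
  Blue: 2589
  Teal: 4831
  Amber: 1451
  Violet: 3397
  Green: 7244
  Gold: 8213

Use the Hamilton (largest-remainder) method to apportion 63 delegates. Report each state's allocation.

Red 12, Blue 5, Teal 9, Amber 3, Violet 6, Green 13, Gold 15

The standard divisor is 34624/63 ≈ 549.587.
Standard quotas: Red 12.5531, Blue 4.7108, Teal 8.7902, Amber 2.6402, Violet 6.1810, Green 13.1808, Gold 14.9439.
Lower quotas: Red 12, Blue 4, Teal 8, Amber 2, Violet 6, Green 13, Gold 14 (sum 59, leaving 4 seats).
Remainders in descending order: Gold 0.9439, Teal 0.7902, Blue 0.7108, Amber 0.6402, Red 0.5531, Violet 0.1810, Green 0.1808.
The surplus seats go to Gold, Teal, Blue, Amber.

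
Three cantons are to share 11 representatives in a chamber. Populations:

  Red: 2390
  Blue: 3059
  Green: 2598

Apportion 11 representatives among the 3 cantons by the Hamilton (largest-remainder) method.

Red 3, Blue 4, Green 4

The standard divisor is 8047/11 ≈ 731.545.
Standard quotas: Red 3.267, Blue 4.182, Green 3.551.
Lower quotas: Red 3, Blue 4, Green 3 (sum 10, leaving 1 seat).
Remainders in descending order: Green 0.551, Red 0.267, Blue 0.182.
The surplus seat goes to Green.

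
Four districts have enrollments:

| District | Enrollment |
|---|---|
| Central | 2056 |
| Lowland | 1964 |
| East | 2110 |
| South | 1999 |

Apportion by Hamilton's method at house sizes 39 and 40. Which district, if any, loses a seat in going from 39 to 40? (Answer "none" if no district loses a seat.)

At 39 seats: Central 10, Lowland 9, East 10, South 10.
At 40 seats: Central 10, Lowland 10, East 10, South 10.
No district's allocation decreased.

none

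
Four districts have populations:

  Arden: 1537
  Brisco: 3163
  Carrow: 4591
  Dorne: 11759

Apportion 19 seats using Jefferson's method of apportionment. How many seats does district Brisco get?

3

Standard divisor 21050/19 ≈ 1107.895; standard quotas: Arden 1.387, Brisco 2.855, Carrow 4.144, Dorne 10.614.
Rounding down gives 1, 2, 4, 10 = 17 seats, so the divisor must be adjusted.
With modified divisor 1000: modified quotas Arden 1.537, Brisco 3.163, Carrow 4.591, Dorne 11.759.
Rounding down: Arden 1, Brisco 3, Carrow 4, Dorne 11 (total 19).
Brisco receives 3.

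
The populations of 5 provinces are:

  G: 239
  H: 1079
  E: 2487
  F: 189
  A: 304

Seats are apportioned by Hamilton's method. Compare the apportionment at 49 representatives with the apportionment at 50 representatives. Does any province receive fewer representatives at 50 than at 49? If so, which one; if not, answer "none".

A

At 49 seats: G 3, H 12, E 28, F 2, A 4.
At 50 seats: G 3, H 13, E 29, F 2, A 3.
A drops from 4 to 3.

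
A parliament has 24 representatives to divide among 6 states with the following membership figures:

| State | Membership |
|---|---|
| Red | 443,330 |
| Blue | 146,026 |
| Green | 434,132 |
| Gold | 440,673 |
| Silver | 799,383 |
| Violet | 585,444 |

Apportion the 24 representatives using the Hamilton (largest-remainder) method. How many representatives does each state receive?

Standard divisor: 2848988 ÷ 24 ≈ 118707.833.
Standard quotas: Red 3.7346, Blue 1.2301, Green 3.6571, Gold 3.7122, Silver 6.7340, Violet 4.9318.
Lower quotas: Red 3, Blue 1, Green 3, Gold 3, Silver 6, Violet 4 (sum 20, leaving 4 seats).
Remainders in descending order: Violet 0.9318, Red 0.7346, Silver 0.7340, Gold 0.7122, Green 0.6571, Blue 0.2301.
The surplus seats go to Violet, Red, Silver, Gold.

Red 4, Blue 1, Green 3, Gold 4, Silver 7, Violet 5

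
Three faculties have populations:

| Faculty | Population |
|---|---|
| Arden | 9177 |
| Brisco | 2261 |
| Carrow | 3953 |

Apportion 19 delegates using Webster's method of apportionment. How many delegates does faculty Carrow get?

Standard divisor 15391/19 ≈ 810.053; standard quotas: Arden 11.329, Brisco 2.791, Carrow 4.880.
Rounding to the nearest integer gives Arden 11, Brisco 3, Carrow 5 — total 19, matching the house size, so no adjustment is needed.
Carrow receives 5.

5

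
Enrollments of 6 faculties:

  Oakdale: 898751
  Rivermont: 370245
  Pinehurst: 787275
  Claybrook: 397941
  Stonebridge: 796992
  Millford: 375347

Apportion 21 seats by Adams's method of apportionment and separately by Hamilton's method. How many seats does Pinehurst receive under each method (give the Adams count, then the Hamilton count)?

Adams: Oakdale 5, Rivermont 2, Pinehurst 4, Claybrook 3, Stonebridge 5, Millford 2.
Hamilton: Oakdale 5, Rivermont 2, Pinehurst 5, Claybrook 2, Stonebridge 5, Millford 2.
Pinehurst gets 4 under Adams and 5 under Hamilton.

4 and 5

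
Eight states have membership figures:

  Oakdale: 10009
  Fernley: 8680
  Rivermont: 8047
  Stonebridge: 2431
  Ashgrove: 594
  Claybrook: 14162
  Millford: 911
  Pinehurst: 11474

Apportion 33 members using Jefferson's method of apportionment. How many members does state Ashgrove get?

Standard divisor 56308/33 ≈ 1706.303; standard quotas: Oakdale 5.866, Fernley 5.087, Rivermont 4.716, Stonebridge 1.425, Ashgrove 0.348, Claybrook 8.300, Millford 0.534, Pinehurst 6.724.
Rounding down gives 5, 5, 4, 1, 0, 8, 0, 6 = 29 seats, so the divisor must be adjusted.
With modified divisor 1500: modified quotas Oakdale 6.673, Fernley 5.787, Rivermont 5.365, Stonebridge 1.621, Ashgrove 0.396, Claybrook 9.441, Millford 0.607, Pinehurst 7.649.
Rounding down: Oakdale 6, Fernley 5, Rivermont 5, Stonebridge 1, Ashgrove 0, Claybrook 9, Millford 0, Pinehurst 7 (total 33).
Ashgrove receives 0.

0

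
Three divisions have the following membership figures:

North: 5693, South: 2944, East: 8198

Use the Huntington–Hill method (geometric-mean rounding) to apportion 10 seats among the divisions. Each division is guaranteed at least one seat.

North=3, South=2, East=5

With divisor 1738: modified quotas North 3.276, South 1.694, East 4.717.
Geometric-mean thresholds: North √(3·4)=3.464, South √(1·2)=1.414, East √(4·5)=4.472.
Each quota rounded against its threshold gives North 3, South 2, East 5 (total 10).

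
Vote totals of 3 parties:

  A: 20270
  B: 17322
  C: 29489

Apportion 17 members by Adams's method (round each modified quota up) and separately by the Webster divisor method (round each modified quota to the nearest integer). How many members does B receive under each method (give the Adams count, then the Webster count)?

5 and 4

Adams: A 5, B 5, C 7.
Webster: A 5, B 4, C 8.
B gets 5 under Adams and 4 under Webster.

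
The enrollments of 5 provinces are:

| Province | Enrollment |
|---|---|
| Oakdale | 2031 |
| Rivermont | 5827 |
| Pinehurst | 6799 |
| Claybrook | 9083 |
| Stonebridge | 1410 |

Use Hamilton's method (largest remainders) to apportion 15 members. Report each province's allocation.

Oakdale 1, Rivermont 4, Pinehurst 4, Claybrook 5, Stonebridge 1

Standard divisor: 25150 ÷ 15 ≈ 1676.667.
Standard quotas: Oakdale 1.2113, Rivermont 3.4753, Pinehurst 4.0551, Claybrook 5.4173, Stonebridge 0.8410.
Lower quotas: Oakdale 1, Rivermont 3, Pinehurst 4, Claybrook 5, Stonebridge 0 (sum 13, leaving 2 seats).
Remainders in descending order: Stonebridge 0.8410, Rivermont 0.4753, Claybrook 0.4173, Oakdale 0.2113, Pinehurst 0.0551.
Largest remainders: Stonebridge, Rivermont receive the extra seats.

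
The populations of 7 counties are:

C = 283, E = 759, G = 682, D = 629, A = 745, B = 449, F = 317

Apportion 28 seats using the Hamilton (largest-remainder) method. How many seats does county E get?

Standard divisor: 3864 ÷ 28 = 138.
Standard quotas: C 2.051, E 5.500, G 4.942, D 4.558, A 5.399, B 3.254, F 2.297.
Lower quotas: C 2, E 5, G 4, D 4, A 5, B 3, F 2 (sum 25, leaving 3 seats).
Remainders in descending order: G 0.942, D 0.558, E 0.500, A 0.399, F 0.297, B 0.254, C 0.051.
Largest remainders: G, D, E receive the extra seats.
E receives 6.

6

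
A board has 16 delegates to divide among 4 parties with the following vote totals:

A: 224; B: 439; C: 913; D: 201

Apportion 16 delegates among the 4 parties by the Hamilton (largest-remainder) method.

A 2, B 4, C 8, D 2

The standard divisor is 1777/16 ≈ 111.062.
Standard quotas: A 2.017, B 3.953, C 8.221, D 1.810.
Lower quotas: A 2, B 3, C 8, D 1 (sum 14, leaving 2 seats).
Remainders in descending order: B 0.953, D 0.810, C 0.221, A 0.017.
The surplus seats go to B, D.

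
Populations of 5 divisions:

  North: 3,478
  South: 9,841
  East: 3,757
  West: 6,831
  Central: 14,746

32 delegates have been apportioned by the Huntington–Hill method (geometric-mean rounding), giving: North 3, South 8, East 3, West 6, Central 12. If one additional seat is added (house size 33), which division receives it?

Priority for the next seat is population ÷ (√(s·(s+1))).
Priorities: North 1004.012, South 1159.773, East 1084.552, West 1054.046, Central 1180.625.
Highest priority: Central.

Central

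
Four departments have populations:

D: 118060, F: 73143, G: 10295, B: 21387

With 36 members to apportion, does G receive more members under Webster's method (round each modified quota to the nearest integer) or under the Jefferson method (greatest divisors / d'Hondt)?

Webster

Webster: D 19, F 12, G 2, B 3.
Jefferson: D 20, F 12, G 1, B 3.
G gets 2 under Webster and 1 under Jefferson.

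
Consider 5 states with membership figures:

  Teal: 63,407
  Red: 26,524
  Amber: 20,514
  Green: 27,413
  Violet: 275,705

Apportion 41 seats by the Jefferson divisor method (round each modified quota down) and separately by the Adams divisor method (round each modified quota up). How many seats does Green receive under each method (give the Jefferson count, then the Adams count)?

2 and 3

Jefferson: Teal 6, Red 2, Amber 2, Green 2, Violet 29.
Adams: Teal 6, Red 3, Amber 2, Green 3, Violet 27.
Green gets 2 under Jefferson and 3 under Adams.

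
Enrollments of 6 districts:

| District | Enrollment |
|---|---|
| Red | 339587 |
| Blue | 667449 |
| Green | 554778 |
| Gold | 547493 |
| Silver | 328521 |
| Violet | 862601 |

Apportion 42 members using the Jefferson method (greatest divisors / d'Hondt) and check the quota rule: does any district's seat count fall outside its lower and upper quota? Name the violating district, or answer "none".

Standard quotas: Red 4.321, Blue 8.494, Green 7.060, Gold 6.967, Silver 4.181, Violet 10.977.
Jefferson allocation: Red 4, Blue 9, Green 7, Gold 7, Silver 4, Violet 11.
Every allocation lies between the lower and upper quota.

none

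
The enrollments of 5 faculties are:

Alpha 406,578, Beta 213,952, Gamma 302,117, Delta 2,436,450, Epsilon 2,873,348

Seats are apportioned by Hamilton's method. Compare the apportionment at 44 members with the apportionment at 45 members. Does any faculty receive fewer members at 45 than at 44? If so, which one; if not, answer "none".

Beta

At 44 seats: Alpha 3, Beta 2, Gamma 2, Delta 17, Epsilon 20.
At 45 seats: Alpha 3, Beta 1, Gamma 2, Delta 18, Epsilon 21.
Beta drops from 2 to 1.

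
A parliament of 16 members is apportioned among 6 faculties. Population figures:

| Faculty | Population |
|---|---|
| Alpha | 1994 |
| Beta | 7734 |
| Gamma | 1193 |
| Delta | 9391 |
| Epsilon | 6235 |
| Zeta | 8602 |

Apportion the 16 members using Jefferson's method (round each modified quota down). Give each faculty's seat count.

Alpha 1, Beta 4, Gamma 0, Delta 4, Epsilon 3, Zeta 4

Standard divisor 35149/16 ≈ 2196.812; standard quotas: Alpha 0.908, Beta 3.521, Gamma 0.543, Delta 4.275, Epsilon 2.838, Zeta 3.916.
Rounding down gives 0, 3, 0, 4, 2, 3 = 12 seats, so the divisor must be adjusted.
With modified divisor 1900: modified quotas Alpha 1.049, Beta 4.071, Gamma 0.628, Delta 4.943, Epsilon 3.282, Zeta 4.527.
Rounding down: Alpha 1, Beta 4, Gamma 0, Delta 4, Epsilon 3, Zeta 4 (total 16).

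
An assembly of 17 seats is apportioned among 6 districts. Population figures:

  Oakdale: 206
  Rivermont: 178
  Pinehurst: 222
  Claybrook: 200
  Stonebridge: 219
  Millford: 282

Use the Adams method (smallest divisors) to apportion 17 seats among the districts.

Oakdale: 3; Rivermont: 2; Pinehurst: 3; Claybrook: 3; Stonebridge: 3; Millford: 3

Standard divisor 1307/17 ≈ 76.882; standard quotas: Oakdale 2.679, Rivermont 2.315, Pinehurst 2.888, Claybrook 2.601, Stonebridge 2.849, Millford 3.668.
Rounding up gives 3, 3, 3, 3, 3, 4 = 19 seats, so the divisor must be adjusted.
With modified divisor 97: modified quotas Oakdale 2.124, Rivermont 1.835, Pinehurst 2.289, Claybrook 2.062, Stonebridge 2.258, Millford 2.907.
Rounding up: Oakdale 3, Rivermont 2, Pinehurst 3, Claybrook 3, Stonebridge 3, Millford 3 (total 17).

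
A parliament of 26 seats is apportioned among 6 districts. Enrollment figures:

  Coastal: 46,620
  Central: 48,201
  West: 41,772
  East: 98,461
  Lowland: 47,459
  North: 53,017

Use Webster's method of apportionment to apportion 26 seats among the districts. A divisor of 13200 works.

With modified divisor 13200: modified quotas Coastal 3.532, Central 3.652, West 3.165, East 7.459, Lowland 3.595, North 4.016.
Rounding to the nearest integer: Coastal 4, Central 4, West 3, East 7, Lowland 4, North 4 (total 26).

Coastal 4, Central 4, West 3, East 7, Lowland 4, North 4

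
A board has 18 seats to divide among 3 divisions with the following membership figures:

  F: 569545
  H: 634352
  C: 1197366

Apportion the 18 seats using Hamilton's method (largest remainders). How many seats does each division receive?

F=4, H=5, C=9

Standard divisor: 2401263 ÷ 18 ≈ 133403.5.
Standard quotas: F 4.2693, H 4.7551, C 8.9755.
Lower quotas: F 4, H 4, C 8 (sum 16, leaving 2 seats).
Remainders in descending order: C 0.9755, H 0.7551, F 0.2693.
The surplus seats go to C, H.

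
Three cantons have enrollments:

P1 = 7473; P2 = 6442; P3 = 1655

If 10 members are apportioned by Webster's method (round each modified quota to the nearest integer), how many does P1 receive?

5

Standard divisor 15570/10 ≈ 1557; standard quotas: P1 4.800, P2 4.137, P3 1.063.
Rounding to the nearest integer gives P1 5, P2 4, P3 1 — total 10, matching the house size, so no adjustment is needed.
P1 receives 5.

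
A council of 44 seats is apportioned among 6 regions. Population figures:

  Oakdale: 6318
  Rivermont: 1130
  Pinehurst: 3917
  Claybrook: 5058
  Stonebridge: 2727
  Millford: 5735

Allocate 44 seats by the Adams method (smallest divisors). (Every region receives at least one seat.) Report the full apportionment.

Standard divisor 24885/44 ≈ 565.568; standard quotas: Oakdale 11.171, Rivermont 1.998, Pinehurst 6.926, Claybrook 8.943, Stonebridge 4.822, Millford 10.140.
Rounding up gives 12, 2, 7, 9, 5, 11 = 46 seats, so the divisor must be adjusted.
With modified divisor 600: modified quotas Oakdale 10.530, Rivermont 1.883, Pinehurst 6.528, Claybrook 8.430, Stonebridge 4.545, Millford 9.558.
Rounding up: Oakdale 11, Rivermont 2, Pinehurst 7, Claybrook 9, Stonebridge 5, Millford 10 (total 44).

Oakdale 11; Rivermont 2; Pinehurst 7; Claybrook 9; Stonebridge 5; Millford 10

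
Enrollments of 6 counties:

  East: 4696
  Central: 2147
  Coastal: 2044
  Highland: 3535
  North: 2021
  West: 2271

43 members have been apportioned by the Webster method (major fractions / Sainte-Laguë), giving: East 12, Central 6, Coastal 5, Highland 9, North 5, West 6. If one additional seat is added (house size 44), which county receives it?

East

Priority for the next seat is population ÷ (current seats + 0.5).
Priorities: East 375.680, Central 330.308, Coastal 371.636, Highland 372.105, North 367.455, West 349.385.
Highest priority: East.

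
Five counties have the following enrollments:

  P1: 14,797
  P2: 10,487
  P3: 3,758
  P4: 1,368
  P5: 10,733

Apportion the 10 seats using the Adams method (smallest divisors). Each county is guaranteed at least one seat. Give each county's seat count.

Standard divisor 41143/10 ≈ 4114.3; standard quotas: P1 3.596, P2 2.549, P3 0.913, P4 0.332, P5 2.609.
Rounding up gives 4, 3, 1, 1, 3 = 12 seats, so the divisor must be adjusted.
With modified divisor 5300: modified quotas P1 2.792, P2 1.979, P3 0.709, P4 0.258, P5 2.025.
Rounding up: P1 3, P2 2, P3 1, P4 1, P5 3 (total 10).

P1=3; P2=2; P3=1; P4=1; P5=3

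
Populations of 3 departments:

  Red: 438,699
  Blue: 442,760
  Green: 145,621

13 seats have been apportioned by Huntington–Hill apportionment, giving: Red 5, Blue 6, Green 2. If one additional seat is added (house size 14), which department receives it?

Red

Priority for the next seat is population ÷ (√(s·(s+1))).
Priorities: Red 80095.113, Blue 68319.351, Green 59449.524.
Highest priority: Red.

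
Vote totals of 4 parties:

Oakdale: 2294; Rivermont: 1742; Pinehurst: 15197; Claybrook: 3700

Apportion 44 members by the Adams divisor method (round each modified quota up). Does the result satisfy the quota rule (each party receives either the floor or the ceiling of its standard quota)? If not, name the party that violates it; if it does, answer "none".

Standard quotas: Oakdale 4.401, Rivermont 3.342, Pinehurst 29.157, Claybrook 7.099.
Adams allocation: Oakdale 5, Rivermont 4, Pinehurst 28, Claybrook 7.
Pinehurst has quota 29.157 (lower 29, upper 30) but receives 28 — outside the quota interval.

Pinehurst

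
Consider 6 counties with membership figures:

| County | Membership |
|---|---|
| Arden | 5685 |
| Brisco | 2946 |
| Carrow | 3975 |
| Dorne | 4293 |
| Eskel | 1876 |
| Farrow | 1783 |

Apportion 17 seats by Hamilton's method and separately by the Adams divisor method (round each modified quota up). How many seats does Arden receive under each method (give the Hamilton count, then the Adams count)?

Hamilton: Arden 5, Brisco 2, Carrow 3, Dorne 4, Eskel 2, Farrow 1.
Adams: Arden 4, Brisco 3, Carrow 3, Dorne 3, Eskel 2, Farrow 2.
Arden gets 5 under Hamilton and 4 under Adams.

5 and 4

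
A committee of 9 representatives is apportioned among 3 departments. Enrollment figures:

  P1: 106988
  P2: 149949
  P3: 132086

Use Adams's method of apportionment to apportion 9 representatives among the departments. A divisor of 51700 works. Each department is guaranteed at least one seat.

P1=3, P2=3, P3=3

With modified divisor 51700: modified quotas P1 2.069, P2 2.900, P3 2.555.
Rounding up: P1 3, P2 3, P3 3 (total 9).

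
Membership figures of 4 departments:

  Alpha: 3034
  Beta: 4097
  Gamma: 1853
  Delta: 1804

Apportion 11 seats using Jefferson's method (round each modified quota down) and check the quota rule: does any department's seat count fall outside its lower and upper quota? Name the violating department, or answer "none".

Standard quotas: Alpha 3.094, Beta 4.178, Gamma 1.889, Delta 1.839.
Jefferson allocation: Alpha 3, Beta 4, Gamma 2, Delta 2.
Every allocation lies between the lower and upper quota.

none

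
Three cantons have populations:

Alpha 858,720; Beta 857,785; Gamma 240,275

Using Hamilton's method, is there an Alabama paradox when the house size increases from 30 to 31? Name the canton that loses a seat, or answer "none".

At 30 seats: Alpha 13, Beta 13, Gamma 4.
At 31 seats: Alpha 14, Beta 13, Gamma 4.
No canton's allocation decreased.

none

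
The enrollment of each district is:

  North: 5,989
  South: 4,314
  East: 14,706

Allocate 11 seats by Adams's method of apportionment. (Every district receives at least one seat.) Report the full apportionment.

North 3, South 2, East 6

Standard divisor 25009/11 ≈ 2273.545; standard quotas: North 2.634, South 1.897, East 6.468.
Rounding up gives 3, 2, 7 = 12 seats, so the divisor must be adjusted.
With modified divisor 2700: modified quotas North 2.218, South 1.598, East 5.447.
Rounding up: North 3, South 2, East 6 (total 11).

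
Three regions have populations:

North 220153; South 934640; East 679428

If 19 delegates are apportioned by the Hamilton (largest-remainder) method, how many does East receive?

7

Standard divisor: 1834221 ÷ 19 ≈ 96537.947.
Standard quotas: North 2.2805, South 9.6816, East 7.0379.
Lower quotas: North 2, South 9, East 7 (sum 18, leaving 1 seat).
Remainders in descending order: South 0.6816, North 0.2805, East 0.0379.
Largest remainder: South receives the extra seat.
East receives 7.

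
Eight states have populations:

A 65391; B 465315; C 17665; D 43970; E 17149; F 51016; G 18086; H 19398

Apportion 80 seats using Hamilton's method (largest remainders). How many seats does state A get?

8

Standard divisor: 697990 ÷ 80 ≈ 8724.875.
Standard quotas: A 7.4948, B 53.3320, C 2.0247, D 5.0396, E 1.9655, F 5.8472, G 2.0729, H 2.2233.
Lower quotas: A 7, B 53, C 2, D 5, E 1, F 5, G 2, H 2 (sum 77, leaving 3 seats).
Remainders in descending order: E 0.9655, F 0.8472, A 0.4948, B 0.3320, H 0.2233, G 0.0729, D 0.0396, C 0.0247.
The surplus seats go to E, F, A.
A receives 8.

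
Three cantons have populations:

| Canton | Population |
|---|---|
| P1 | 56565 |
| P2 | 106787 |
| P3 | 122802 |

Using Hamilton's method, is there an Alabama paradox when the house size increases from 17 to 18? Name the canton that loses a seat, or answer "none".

P1

At 17 seats: P1 4, P2 6, P3 7.
At 18 seats: P1 3, P2 7, P3 8.
P1 drops from 4 to 3.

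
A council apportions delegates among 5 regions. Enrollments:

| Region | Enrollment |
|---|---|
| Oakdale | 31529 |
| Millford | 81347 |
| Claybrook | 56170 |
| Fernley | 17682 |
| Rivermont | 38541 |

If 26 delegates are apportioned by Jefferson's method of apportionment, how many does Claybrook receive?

7

Standard divisor 225269/26 ≈ 8664.192; standard quotas: Oakdale 3.639, Millford 9.389, Claybrook 6.483, Fernley 2.041, Rivermont 4.448.
Rounding down gives 3, 9, 6, 2, 4 = 24 seats, so the divisor must be adjusted.
With modified divisor 8000: modified quotas Oakdale 3.941, Millford 10.168, Claybrook 7.021, Fernley 2.210, Rivermont 4.818.
Rounding down: Oakdale 3, Millford 10, Claybrook 7, Fernley 2, Rivermont 4 (total 26).
Claybrook receives 7.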